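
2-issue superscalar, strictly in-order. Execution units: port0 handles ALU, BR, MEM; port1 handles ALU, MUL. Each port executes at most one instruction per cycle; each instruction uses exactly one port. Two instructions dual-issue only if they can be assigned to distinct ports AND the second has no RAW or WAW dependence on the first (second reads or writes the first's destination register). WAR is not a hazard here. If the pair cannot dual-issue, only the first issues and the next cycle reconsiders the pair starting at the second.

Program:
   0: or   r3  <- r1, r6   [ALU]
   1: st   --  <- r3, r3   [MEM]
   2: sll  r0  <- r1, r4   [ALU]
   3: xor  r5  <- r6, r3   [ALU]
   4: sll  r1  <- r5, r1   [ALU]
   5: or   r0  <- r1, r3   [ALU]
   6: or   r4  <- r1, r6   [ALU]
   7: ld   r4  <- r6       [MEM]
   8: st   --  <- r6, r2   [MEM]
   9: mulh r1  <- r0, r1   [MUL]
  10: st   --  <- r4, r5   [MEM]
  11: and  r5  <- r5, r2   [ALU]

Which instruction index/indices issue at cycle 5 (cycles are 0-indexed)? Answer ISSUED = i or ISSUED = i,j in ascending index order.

ISSUED = 7

0. or.ALU @i0  | RAW r3
1. st.MEM+sll.ALU @i1/i2  | pair
2. xor.ALU @i3  | RAW r5
3. sll.ALU @i4  | RAW r1
4. or.ALU+or.ALU @i5/i6  | pair
5. ld.MEM @i7  | no-port MEM/MEM
6. st.MEM+mulh.MUL @i8/i9  | pair
7. st.MEM+and.ALU @i10/i11  | pair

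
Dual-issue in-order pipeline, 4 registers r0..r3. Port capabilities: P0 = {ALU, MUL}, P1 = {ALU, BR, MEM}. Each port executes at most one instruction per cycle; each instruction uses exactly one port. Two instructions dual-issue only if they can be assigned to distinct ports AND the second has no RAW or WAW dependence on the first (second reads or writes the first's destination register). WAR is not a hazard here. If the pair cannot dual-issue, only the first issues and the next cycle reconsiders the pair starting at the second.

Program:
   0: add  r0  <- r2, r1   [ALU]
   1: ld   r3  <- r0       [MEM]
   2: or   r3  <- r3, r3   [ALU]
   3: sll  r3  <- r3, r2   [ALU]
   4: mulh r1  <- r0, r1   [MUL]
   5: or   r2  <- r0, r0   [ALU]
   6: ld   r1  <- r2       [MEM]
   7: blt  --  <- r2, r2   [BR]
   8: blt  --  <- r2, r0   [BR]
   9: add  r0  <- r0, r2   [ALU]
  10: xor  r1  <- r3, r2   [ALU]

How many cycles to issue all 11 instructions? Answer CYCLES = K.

c0: i0 add.ALU  RAW r0
c1: i1 ld.MEM  RAW+WAW r3
c2: i2 or.ALU  RAW+WAW r3
c3: i3/i4 sll.ALU mulh.MUL  pair
c4: i5 or.ALU  RAW r2
c5: i6 ld.MEM  no-port MEM/BR
c6: i7 blt.BR  no-port BR/BR
c7: i8/i9 blt.BR add.ALU  pair
c8: i10 xor.ALU  tail

CYCLES = 9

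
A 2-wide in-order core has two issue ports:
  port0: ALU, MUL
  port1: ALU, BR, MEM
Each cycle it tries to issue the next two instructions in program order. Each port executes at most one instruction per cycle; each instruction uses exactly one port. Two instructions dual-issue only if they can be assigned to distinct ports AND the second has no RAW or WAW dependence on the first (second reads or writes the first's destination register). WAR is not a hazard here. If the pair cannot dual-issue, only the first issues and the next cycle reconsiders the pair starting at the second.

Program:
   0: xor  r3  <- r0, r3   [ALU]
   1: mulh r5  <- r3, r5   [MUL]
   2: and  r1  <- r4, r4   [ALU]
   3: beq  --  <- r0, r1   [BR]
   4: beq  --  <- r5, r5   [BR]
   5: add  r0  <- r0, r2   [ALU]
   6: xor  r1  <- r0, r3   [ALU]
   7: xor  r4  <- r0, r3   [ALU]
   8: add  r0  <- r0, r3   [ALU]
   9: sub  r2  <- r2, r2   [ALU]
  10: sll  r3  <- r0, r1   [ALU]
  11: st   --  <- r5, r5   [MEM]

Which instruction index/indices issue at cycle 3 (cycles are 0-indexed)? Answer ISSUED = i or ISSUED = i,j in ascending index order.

0. xor.ALU @i0  | RAW r3
1. mulh.MUL+and.ALU @i1&i2  | dual
2. beq.BR @i3  | no-port BR/BR
3. beq.BR+add.ALU @i4&i5  | dual
4. xor.ALU+xor.ALU @i6&i7  | dual
5. add.ALU+sub.ALU @i8&i9  | dual
6. sll.ALU+st.MEM @i10&i11  | dual

ISSUED = 4,5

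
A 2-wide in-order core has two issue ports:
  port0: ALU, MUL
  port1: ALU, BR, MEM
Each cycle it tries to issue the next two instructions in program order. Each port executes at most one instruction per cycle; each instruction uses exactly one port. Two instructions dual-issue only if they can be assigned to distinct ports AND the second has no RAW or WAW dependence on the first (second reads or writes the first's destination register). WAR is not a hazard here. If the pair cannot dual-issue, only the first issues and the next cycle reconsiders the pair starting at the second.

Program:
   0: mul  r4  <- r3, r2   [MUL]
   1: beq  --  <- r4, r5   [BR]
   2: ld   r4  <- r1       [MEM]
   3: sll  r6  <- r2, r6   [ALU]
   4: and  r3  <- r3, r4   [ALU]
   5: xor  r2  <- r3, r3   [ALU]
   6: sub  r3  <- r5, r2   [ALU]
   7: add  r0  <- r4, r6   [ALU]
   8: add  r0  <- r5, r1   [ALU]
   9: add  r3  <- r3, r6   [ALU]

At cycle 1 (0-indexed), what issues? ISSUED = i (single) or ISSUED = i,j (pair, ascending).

#0 head=0: mul i0 RAW r4
#1 head=1: beq i1 no-port BR/MEM
#2 head=2: ld+sll i2&i3 dual
#3 head=4: and i4 RAW r3
#4 head=5: xor i5 RAW r2
#5 head=6: sub+add i6&i7 dual
#6 head=8: add+add i8&i9 dual

ISSUED = 1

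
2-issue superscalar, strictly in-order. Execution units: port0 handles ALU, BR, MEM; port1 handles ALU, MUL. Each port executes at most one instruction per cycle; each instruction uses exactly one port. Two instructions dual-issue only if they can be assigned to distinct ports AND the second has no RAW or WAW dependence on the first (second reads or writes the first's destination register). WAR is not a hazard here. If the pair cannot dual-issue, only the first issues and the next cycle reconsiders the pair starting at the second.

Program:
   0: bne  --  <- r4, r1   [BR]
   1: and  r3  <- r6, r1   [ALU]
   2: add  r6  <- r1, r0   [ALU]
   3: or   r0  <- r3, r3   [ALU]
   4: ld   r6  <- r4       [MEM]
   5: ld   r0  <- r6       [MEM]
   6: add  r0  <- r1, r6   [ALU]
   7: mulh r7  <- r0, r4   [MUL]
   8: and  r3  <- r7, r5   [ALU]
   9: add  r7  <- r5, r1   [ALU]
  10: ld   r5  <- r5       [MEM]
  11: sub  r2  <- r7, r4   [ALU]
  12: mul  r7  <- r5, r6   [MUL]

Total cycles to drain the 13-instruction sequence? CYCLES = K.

0. bne/and @i0/i1  | dual
1. add/or @i2/i3  | dual
2. ld @i4  | no-port MEM/MEM
3. ld @i5  | WAW r0
4. add @i6  | RAW r0
5. mulh @i7  | RAW r7
6. and/add @i8/i9  | dual
7. ld/sub @i10/i11  | dual
8. mul @i12  | tail

CYCLES = 9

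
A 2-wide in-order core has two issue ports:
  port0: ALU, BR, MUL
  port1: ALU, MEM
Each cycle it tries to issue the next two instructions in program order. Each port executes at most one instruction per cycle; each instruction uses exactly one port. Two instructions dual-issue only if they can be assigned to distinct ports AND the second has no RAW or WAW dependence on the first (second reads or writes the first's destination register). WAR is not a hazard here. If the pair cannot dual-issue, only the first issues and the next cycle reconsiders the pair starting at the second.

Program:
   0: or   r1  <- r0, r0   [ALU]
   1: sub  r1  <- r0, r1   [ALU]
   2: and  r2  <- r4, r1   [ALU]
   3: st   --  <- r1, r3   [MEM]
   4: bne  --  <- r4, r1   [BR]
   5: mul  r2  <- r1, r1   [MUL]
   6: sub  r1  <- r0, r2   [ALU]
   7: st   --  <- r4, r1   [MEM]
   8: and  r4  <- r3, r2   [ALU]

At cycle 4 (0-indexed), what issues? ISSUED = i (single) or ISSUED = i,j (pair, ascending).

ISSUED = 5

c0: i0 or.ALU  RAW+WAW r1
c1: i1 sub.ALU  RAW r1
c2: i2/i3 and.ALU st.MEM  dual
c3: i4 bne.BR  no-port BR/MUL
c4: i5 mul.MUL  RAW r2
c5: i6 sub.ALU  RAW r1
c6: i7/i8 st.MEM and.ALU  dual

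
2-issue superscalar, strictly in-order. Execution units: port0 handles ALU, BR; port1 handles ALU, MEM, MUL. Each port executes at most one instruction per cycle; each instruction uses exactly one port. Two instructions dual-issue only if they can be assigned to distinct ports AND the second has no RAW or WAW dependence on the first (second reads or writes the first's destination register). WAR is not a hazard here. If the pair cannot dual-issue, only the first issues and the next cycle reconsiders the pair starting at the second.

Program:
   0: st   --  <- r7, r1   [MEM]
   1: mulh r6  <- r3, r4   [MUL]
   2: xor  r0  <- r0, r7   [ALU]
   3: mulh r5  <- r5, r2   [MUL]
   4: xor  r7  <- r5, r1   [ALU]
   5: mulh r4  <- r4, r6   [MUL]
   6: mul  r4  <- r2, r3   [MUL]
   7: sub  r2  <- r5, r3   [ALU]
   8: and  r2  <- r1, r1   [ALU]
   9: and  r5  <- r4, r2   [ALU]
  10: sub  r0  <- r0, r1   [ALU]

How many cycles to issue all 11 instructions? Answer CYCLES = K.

CYCLES = 7

0. st.MEM @i0  | no-port MEM/MUL
1. mulh.MUL;xor.ALU @i1+i2  | 2-wide
2. mulh.MUL @i3  | RAW r5
3. xor.ALU;mulh.MUL @i4+i5  | 2-wide
4. mul.MUL;sub.ALU @i6+i7  | 2-wide
5. and.ALU @i8  | RAW r2
6. and.ALU;sub.ALU @i9+i10  | 2-wide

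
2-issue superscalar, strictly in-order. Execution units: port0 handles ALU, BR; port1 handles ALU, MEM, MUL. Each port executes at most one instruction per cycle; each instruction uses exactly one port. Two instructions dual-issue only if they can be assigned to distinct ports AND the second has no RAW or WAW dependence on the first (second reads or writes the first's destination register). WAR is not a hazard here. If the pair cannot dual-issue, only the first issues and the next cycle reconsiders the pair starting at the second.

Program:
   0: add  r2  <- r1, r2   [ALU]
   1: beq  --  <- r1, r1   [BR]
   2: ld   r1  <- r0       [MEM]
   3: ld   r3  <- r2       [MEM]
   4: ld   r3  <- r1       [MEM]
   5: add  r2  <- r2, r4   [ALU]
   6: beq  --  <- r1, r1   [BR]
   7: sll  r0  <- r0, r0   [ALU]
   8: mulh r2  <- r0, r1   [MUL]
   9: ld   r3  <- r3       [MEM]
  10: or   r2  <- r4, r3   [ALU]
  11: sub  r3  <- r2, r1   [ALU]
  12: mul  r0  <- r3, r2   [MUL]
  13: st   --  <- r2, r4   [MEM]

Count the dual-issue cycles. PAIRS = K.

PAIRS = 3

[0] i0+i1  add.ALU beq.BR  -- pair
[1] i2  ld.MEM  -- no-port MEM/MEM
[2] i3  ld.MEM  -- no-port MEM/MEM
[3] i4+i5  ld.MEM add.ALU  -- pair
[4] i6+i7  beq.BR sll.ALU  -- pair
[5] i8  mulh.MUL  -- no-port MUL/MEM
[6] i9  ld.MEM  -- RAW r3
[7] i10  or.ALU  -- RAW r2
[8] i11  sub.ALU  -- RAW r3
[9] i12  mul.MUL  -- no-port MUL/MEM
[10] i13  st.MEM  -- tail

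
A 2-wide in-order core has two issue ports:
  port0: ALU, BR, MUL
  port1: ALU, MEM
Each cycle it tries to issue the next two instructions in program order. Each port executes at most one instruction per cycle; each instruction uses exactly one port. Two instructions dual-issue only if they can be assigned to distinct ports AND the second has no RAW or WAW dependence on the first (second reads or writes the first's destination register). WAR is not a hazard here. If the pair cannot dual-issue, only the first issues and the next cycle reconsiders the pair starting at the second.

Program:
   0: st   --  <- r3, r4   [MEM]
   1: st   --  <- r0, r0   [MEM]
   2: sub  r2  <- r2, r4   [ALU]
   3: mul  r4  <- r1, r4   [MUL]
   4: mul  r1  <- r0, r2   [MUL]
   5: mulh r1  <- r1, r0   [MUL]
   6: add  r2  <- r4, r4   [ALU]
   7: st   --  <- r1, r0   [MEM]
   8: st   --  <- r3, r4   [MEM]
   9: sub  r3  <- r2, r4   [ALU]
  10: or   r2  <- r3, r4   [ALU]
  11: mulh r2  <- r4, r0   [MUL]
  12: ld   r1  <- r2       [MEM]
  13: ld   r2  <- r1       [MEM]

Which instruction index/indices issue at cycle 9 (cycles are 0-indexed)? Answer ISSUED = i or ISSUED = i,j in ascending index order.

ISSUED = 12

0. st.MEM @i0  | no-port MEM/MEM
1. st.MEM+sub.ALU @i1,i2  | pair
2. mul.MUL @i3  | no-port MUL/MUL
3. mul.MUL @i4  | no-port MUL/MUL
4. mulh.MUL+add.ALU @i5,i6  | pair
5. st.MEM @i7  | no-port MEM/MEM
6. st.MEM+sub.ALU @i8,i9  | pair
7. or.ALU @i10  | WAW r2
8. mulh.MUL @i11  | RAW r2
9. ld.MEM @i12  | no-port MEM/MEM
10. ld.MEM @i13  | tail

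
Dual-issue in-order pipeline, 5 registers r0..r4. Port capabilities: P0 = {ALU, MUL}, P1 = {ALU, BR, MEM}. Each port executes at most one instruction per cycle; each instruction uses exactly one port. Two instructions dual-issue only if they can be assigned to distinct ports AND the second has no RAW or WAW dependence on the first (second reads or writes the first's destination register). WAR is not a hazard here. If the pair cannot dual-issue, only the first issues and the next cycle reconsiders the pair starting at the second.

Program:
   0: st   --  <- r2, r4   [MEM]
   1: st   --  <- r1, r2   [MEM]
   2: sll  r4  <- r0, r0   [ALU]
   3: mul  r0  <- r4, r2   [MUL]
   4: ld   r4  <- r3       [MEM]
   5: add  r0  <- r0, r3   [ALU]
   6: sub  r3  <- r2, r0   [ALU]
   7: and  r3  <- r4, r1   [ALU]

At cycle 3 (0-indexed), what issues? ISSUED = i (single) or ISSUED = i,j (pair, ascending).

ISSUED = 5

#0 head=0: st i0 no-port MEM/MEM
#1 head=1: st sll i1+i2 dual
#2 head=3: mul ld i3+i4 dual
#3 head=5: add i5 RAW r0
#4 head=6: sub i6 WAW r3
#5 head=7: and i7 tail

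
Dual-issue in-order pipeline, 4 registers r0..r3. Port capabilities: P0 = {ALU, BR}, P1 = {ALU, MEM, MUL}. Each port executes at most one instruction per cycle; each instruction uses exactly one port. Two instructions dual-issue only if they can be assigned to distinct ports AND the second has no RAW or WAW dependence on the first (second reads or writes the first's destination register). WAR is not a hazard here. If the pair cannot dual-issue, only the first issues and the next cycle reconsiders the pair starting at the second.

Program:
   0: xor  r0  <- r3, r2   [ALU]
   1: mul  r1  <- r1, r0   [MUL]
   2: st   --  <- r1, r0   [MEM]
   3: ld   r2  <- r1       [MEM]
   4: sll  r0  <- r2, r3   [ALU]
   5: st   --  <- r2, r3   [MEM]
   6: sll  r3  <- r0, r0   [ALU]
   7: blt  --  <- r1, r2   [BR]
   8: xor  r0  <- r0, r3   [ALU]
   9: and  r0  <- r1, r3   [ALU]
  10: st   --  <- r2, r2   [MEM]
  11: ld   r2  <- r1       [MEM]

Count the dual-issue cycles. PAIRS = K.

PAIRS = 3

0. xor @i0  | RAW r0
1. mul @i1  | no-port MUL/MEM
2. st @i2  | no-port MEM/MEM
3. ld @i3  | RAW r2
4. sll/st @i4,i5  | dual
5. sll/blt @i6,i7  | dual
6. xor @i8  | WAW r0
7. and/st @i9,i10  | dual
8. ld @i11  | tail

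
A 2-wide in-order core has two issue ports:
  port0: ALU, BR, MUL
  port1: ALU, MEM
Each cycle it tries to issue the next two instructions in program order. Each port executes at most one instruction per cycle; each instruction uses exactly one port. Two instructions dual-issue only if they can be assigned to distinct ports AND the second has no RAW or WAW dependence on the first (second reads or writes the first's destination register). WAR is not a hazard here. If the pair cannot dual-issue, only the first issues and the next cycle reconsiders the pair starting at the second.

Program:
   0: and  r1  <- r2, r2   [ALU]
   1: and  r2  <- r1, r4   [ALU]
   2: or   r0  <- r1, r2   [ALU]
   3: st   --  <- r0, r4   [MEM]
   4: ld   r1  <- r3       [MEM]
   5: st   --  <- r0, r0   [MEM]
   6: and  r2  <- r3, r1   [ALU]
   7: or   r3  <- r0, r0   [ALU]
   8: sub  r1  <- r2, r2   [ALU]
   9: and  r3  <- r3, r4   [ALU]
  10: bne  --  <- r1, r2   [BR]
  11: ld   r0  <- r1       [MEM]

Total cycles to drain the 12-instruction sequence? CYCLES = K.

CYCLES = 9

t=0 i0:and ; RAW r1
t=1 i1:and ; RAW r2
t=2 i2:or ; RAW r0
t=3 i3:st ; no-port MEM/MEM
t=4 i4:ld ; no-port MEM/MEM
t=5 i5+i6:st and ; pair
t=6 i7+i8:or sub ; pair
t=7 i9+i10:and bne ; pair
t=8 i11:ld ; tail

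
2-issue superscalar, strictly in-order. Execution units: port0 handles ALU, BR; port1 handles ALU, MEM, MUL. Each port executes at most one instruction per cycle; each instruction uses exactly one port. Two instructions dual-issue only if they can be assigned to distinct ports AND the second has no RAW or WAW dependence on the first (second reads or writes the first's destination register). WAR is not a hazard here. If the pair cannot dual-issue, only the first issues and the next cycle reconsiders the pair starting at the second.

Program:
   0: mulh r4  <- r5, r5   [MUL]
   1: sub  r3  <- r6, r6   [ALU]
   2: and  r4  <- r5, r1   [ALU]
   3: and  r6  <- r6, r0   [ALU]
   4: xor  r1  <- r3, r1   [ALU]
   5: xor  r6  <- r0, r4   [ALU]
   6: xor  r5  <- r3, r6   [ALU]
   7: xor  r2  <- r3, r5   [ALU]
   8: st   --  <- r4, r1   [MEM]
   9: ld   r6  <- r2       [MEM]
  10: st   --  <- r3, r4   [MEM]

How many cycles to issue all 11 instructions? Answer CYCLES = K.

  cy0 -> i0,i1 (mulh+sub) dual
  cy1 -> i2,i3 (and+and) dual
  cy2 -> i4,i5 (xor+xor) dual
  cy3 -> i6 (xor) RAW r5
  cy4 -> i7,i8 (xor+st) dual
  cy5 -> i9 (ld) no-port MEM/MEM
  cy6 -> i10 (st) tail

CYCLES = 7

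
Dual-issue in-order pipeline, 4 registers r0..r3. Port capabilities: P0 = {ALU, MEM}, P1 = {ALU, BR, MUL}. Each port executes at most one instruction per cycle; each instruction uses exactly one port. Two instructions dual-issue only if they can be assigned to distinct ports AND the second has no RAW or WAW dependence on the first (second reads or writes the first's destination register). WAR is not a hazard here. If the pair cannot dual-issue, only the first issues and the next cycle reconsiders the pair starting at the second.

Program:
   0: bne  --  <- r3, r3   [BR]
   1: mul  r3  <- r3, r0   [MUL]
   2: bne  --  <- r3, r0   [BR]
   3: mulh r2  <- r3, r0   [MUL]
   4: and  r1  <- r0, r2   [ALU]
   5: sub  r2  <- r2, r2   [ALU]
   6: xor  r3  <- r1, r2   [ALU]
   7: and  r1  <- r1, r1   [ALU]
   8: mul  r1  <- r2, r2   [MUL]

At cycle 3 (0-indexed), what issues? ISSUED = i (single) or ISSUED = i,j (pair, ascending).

  cy0 -> i0 (bne) no-port BR/MUL
  cy1 -> i1 (mul) no-port MUL/BR
  cy2 -> i2 (bne) no-port BR/MUL
  cy3 -> i3 (mulh) RAW r2
  cy4 -> i4/i5 (and;sub) pair
  cy5 -> i6/i7 (xor;and) pair
  cy6 -> i8 (mul) tail

ISSUED = 3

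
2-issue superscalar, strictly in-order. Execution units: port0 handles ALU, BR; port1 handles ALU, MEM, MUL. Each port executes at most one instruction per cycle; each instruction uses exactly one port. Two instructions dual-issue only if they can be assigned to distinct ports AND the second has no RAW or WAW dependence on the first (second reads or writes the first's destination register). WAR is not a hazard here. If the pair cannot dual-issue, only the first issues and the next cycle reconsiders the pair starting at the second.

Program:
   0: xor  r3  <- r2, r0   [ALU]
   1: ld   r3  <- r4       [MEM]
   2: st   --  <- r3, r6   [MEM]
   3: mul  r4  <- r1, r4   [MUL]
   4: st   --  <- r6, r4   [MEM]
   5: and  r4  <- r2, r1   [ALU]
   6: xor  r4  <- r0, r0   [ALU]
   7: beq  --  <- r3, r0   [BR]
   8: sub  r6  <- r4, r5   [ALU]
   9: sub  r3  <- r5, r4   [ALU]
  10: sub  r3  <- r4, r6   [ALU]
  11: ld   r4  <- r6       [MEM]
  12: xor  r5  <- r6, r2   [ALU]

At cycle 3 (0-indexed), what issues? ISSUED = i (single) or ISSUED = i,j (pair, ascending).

ISSUED = 3

#0 head=0: xor i0 WAW r3
#1 head=1: ld i1 no-port MEM/MEM
#2 head=2: st i2 no-port MEM/MUL
#3 head=3: mul i3 no-port MUL/MEM
#4 head=4: st/and i4+i5 pair
#5 head=6: xor/beq i6+i7 pair
#6 head=8: sub/sub i8+i9 pair
#7 head=10: sub/ld i10+i11 pair
#8 head=12: xor i12 tail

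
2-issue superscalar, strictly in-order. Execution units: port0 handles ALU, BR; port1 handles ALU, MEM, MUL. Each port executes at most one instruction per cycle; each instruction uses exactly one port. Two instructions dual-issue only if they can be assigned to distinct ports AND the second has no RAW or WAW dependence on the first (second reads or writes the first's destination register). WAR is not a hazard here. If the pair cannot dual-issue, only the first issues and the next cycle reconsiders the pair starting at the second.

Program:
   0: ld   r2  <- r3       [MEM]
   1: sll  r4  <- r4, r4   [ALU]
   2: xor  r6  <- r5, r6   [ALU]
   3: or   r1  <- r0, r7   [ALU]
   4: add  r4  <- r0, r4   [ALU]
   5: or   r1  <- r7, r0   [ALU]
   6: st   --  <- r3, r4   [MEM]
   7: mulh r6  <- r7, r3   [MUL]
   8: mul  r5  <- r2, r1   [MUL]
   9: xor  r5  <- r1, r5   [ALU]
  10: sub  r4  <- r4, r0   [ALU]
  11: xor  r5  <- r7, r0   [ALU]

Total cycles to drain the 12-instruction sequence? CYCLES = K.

#0 head=0: ld/sll i0+i1 2-wide
#1 head=2: xor/or i2+i3 2-wide
#2 head=4: add/or i4+i5 2-wide
#3 head=6: st i6 no-port MEM/MUL
#4 head=7: mulh i7 no-port MUL/MUL
#5 head=8: mul i8 RAW+WAW r5
#6 head=9: xor/sub i9+i10 2-wide
#7 head=11: xor i11 tail

CYCLES = 8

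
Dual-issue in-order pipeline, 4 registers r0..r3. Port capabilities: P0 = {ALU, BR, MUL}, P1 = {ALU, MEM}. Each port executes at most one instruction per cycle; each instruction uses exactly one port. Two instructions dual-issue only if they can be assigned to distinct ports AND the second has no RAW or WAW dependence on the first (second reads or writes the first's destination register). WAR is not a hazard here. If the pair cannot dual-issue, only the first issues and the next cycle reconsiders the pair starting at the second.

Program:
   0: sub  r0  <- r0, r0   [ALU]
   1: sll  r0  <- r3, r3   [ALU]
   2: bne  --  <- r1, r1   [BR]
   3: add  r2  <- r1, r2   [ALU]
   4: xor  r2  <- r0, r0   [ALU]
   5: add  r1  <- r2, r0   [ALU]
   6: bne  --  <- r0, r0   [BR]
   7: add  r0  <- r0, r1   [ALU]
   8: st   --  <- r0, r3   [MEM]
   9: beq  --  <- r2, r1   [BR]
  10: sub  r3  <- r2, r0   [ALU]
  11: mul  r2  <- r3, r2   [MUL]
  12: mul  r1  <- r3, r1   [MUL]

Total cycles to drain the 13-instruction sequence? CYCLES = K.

CYCLES = 10

0. sub @i0  | WAW r0
1. sll bne @i1,i2  | pair
2. add @i3  | WAW r2
3. xor @i4  | RAW r2
4. add bne @i5,i6  | pair
5. add @i7  | RAW r0
6. st beq @i8,i9  | pair
7. sub @i10  | RAW r3
8. mul @i11  | no-port MUL/MUL
9. mul @i12  | tail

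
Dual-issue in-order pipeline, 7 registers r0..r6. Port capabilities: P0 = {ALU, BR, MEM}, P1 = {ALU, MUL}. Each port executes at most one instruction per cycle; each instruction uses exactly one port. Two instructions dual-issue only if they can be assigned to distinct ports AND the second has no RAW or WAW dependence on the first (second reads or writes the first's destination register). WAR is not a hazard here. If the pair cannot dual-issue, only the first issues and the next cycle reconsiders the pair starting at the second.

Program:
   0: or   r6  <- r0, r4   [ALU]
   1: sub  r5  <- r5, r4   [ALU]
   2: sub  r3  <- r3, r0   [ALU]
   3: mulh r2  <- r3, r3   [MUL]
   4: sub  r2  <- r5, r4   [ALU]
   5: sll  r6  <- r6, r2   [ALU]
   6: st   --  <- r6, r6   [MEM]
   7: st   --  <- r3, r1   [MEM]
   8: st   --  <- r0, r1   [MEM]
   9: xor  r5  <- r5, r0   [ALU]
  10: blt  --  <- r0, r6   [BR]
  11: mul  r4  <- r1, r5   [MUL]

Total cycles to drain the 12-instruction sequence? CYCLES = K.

[0] i0,i1  or.ALU+sub.ALU  -- pair
[1] i2  sub.ALU  -- RAW r3
[2] i3  mulh.MUL  -- WAW r2
[3] i4  sub.ALU  -- RAW r2
[4] i5  sll.ALU  -- RAW r6
[5] i6  st.MEM  -- no-port MEM/MEM
[6] i7  st.MEM  -- no-port MEM/MEM
[7] i8,i9  st.MEM+xor.ALU  -- pair
[8] i10,i11  blt.BR+mul.MUL  -- pair

CYCLES = 9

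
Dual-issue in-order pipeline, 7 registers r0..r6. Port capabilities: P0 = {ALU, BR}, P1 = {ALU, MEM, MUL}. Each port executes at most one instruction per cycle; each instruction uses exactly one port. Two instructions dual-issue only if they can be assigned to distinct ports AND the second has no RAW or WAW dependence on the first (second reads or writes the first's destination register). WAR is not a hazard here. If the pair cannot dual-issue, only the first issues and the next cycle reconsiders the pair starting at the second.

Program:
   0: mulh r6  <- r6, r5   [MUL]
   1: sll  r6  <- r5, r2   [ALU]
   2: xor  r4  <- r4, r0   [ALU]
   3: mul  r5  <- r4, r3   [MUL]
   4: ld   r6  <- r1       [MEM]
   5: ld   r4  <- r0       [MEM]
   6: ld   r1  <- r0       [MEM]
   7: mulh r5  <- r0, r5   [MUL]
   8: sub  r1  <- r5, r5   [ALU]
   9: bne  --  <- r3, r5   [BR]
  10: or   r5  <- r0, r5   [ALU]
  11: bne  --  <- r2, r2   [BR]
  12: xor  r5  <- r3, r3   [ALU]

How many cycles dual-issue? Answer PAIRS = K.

PAIRS = 3

c0: i0 mulh.MUL  WAW r6
c1: i1&i2 sll.ALU xor.ALU  dual
c2: i3 mul.MUL  no-port MUL/MEM
c3: i4 ld.MEM  no-port MEM/MEM
c4: i5 ld.MEM  no-port MEM/MEM
c5: i6 ld.MEM  no-port MEM/MUL
c6: i7 mulh.MUL  RAW r5
c7: i8&i9 sub.ALU bne.BR  dual
c8: i10&i11 or.ALU bne.BR  dual
c9: i12 xor.ALU  tail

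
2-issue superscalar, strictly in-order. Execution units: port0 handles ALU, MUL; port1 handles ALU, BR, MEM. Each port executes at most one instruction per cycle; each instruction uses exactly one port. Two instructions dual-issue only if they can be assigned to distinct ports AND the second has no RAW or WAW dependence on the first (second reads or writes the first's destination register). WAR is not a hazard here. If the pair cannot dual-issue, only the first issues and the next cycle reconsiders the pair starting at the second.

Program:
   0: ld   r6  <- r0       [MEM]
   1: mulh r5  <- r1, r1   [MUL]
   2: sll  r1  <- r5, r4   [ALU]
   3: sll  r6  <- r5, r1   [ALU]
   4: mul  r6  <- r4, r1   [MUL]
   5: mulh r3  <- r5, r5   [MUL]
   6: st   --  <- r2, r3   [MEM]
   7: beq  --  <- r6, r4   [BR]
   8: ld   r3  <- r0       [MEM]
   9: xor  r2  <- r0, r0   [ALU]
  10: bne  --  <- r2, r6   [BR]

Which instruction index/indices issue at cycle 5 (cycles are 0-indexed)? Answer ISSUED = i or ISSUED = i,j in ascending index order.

ISSUED = 6

0. ld;mulh @i0+i1  | pair
1. sll @i2  | RAW r1
2. sll @i3  | WAW r6
3. mul @i4  | no-port MUL/MUL
4. mulh @i5  | RAW r3
5. st @i6  | no-port MEM/BR
6. beq @i7  | no-port BR/MEM
7. ld;xor @i8+i9  | pair
8. bne @i10  | tail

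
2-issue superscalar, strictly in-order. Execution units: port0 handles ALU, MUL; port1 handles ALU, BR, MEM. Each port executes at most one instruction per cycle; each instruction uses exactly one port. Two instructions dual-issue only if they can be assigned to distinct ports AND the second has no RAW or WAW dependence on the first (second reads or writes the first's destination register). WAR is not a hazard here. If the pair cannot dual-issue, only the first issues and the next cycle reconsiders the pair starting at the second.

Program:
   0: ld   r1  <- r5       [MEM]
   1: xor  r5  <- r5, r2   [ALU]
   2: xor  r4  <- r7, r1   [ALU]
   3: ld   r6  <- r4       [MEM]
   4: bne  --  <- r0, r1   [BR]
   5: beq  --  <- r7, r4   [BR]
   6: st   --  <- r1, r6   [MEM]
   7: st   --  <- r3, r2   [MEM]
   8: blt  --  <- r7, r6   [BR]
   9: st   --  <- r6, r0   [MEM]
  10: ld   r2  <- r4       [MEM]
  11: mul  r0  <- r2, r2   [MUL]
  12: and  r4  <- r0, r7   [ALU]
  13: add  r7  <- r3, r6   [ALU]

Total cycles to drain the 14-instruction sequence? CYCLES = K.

CYCLES = 12

  cy0 -> i0&i1 (ld;xor) 2-wide
  cy1 -> i2 (xor) RAW r4
  cy2 -> i3 (ld) no-port MEM/BR
  cy3 -> i4 (bne) no-port BR/BR
  cy4 -> i5 (beq) no-port BR/MEM
  cy5 -> i6 (st) no-port MEM/MEM
  cy6 -> i7 (st) no-port MEM/BR
  cy7 -> i8 (blt) no-port BR/MEM
  cy8 -> i9 (st) no-port MEM/MEM
  cy9 -> i10 (ld) RAW r2
  cy10 -> i11 (mul) RAW r0
  cy11 -> i12&i13 (and;add) 2-wide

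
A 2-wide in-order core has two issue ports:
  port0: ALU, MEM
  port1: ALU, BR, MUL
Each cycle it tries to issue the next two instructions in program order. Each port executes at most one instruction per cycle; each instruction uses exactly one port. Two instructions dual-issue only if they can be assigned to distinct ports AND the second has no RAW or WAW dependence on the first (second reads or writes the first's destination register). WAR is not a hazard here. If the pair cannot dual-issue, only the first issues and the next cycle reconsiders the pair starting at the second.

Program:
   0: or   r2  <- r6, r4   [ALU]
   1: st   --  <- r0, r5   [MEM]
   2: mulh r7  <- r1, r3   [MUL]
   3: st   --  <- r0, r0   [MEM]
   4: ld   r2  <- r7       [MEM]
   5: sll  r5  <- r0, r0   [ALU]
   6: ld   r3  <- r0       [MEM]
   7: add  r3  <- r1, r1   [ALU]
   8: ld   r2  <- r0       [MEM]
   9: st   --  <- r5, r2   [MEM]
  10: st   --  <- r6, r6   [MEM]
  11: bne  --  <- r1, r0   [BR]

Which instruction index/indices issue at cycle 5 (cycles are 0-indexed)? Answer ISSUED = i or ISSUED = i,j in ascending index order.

  cy0 -> i0,i1 (or.ALU;st.MEM) 2-wide
  cy1 -> i2,i3 (mulh.MUL;st.MEM) 2-wide
  cy2 -> i4,i5 (ld.MEM;sll.ALU) 2-wide
  cy3 -> i6 (ld.MEM) WAW r3
  cy4 -> i7,i8 (add.ALU;ld.MEM) 2-wide
  cy5 -> i9 (st.MEM) no-port MEM/MEM
  cy6 -> i10,i11 (st.MEM;bne.BR) 2-wide

ISSUED = 9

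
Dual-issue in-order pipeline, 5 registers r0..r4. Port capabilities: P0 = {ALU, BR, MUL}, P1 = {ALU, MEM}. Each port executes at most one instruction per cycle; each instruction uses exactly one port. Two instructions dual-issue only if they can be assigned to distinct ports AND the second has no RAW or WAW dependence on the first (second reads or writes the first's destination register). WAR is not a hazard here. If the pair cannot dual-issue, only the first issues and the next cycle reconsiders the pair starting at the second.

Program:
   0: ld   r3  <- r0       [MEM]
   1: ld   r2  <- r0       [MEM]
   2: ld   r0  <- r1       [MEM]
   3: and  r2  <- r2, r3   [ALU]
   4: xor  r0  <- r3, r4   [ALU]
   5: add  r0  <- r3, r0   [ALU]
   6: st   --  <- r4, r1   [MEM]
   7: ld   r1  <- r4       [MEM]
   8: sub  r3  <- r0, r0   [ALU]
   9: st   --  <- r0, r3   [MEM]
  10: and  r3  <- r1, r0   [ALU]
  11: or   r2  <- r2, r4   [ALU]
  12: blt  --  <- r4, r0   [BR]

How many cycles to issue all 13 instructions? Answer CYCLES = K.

CYCLES = 8

[0] i0  ld  -- no-port MEM/MEM
[1] i1  ld  -- no-port MEM/MEM
[2] i2/i3  ld/and  -- dual
[3] i4  xor  -- RAW+WAW r0
[4] i5/i6  add/st  -- dual
[5] i7/i8  ld/sub  -- dual
[6] i9/i10  st/and  -- dual
[7] i11/i12  or/blt  -- dual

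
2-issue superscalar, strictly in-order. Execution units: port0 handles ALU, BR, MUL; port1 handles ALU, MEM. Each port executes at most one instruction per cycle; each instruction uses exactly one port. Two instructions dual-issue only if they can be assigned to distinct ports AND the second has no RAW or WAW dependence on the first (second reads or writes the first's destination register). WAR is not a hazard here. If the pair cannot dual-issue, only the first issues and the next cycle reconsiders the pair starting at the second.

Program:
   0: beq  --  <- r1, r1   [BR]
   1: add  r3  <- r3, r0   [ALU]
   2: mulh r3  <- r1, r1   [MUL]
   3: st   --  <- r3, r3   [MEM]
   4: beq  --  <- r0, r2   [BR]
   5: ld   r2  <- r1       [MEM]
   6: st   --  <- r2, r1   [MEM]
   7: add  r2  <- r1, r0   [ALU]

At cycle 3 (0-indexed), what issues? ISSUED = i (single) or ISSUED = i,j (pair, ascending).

[0] i0/i1  beq.BR/add.ALU  -- dual
[1] i2  mulh.MUL  -- RAW r3
[2] i3/i4  st.MEM/beq.BR  -- dual
[3] i5  ld.MEM  -- no-port MEM/MEM
[4] i6/i7  st.MEM/add.ALU  -- dual

ISSUED = 5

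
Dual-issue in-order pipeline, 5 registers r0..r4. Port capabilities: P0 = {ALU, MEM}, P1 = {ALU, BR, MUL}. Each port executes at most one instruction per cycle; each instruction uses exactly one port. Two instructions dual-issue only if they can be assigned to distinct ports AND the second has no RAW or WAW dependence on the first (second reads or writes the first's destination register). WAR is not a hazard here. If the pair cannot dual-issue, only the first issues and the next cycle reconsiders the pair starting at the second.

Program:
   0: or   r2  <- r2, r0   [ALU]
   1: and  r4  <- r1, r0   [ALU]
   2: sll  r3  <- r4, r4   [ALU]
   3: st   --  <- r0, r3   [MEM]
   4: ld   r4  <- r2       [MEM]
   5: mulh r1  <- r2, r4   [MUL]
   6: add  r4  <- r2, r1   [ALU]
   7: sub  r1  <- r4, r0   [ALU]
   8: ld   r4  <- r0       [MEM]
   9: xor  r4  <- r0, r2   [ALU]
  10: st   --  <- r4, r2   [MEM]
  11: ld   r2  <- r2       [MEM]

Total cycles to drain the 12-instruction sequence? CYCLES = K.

c0: i0+i1 or.ALU;and.ALU  dual
c1: i2 sll.ALU  RAW r3
c2: i3 st.MEM  no-port MEM/MEM
c3: i4 ld.MEM  RAW r4
c4: i5 mulh.MUL  RAW r1
c5: i6 add.ALU  RAW r4
c6: i7+i8 sub.ALU;ld.MEM  dual
c7: i9 xor.ALU  RAW r4
c8: i10 st.MEM  no-port MEM/MEM
c9: i11 ld.MEM  tail

CYCLES = 10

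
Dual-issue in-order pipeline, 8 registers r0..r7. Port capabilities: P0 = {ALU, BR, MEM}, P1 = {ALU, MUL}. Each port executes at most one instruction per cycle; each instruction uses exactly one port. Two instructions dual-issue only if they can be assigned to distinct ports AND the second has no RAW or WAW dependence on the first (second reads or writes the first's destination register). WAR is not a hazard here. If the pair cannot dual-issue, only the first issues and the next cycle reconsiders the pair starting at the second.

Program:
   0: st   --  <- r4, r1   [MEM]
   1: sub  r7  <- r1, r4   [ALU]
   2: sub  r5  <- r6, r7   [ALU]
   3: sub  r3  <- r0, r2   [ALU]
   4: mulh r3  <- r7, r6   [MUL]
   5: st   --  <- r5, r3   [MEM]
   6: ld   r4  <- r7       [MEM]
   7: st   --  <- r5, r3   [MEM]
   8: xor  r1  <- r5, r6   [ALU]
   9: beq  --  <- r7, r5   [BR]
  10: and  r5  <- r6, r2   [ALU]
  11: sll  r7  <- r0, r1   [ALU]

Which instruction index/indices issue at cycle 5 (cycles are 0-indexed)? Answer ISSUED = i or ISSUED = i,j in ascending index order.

0. st sub @i0&i1  | 2-wide
1. sub sub @i2&i3  | 2-wide
2. mulh @i4  | RAW r3
3. st @i5  | no-port MEM/MEM
4. ld @i6  | no-port MEM/MEM
5. st xor @i7&i8  | 2-wide
6. beq and @i9&i10  | 2-wide
7. sll @i11  | tail

ISSUED = 7,8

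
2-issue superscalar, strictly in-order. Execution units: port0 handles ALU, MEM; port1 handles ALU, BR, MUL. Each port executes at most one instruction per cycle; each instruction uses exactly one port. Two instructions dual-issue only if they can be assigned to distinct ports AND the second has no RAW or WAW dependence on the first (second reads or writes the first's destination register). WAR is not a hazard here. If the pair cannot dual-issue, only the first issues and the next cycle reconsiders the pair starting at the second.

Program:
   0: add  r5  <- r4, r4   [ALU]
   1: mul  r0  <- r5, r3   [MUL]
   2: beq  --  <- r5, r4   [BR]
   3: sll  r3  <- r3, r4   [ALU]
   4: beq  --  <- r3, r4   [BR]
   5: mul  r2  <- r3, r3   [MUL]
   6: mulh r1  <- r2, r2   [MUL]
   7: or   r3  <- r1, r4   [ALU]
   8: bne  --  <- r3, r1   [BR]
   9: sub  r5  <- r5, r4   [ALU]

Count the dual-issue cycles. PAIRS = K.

[0] i0  add.ALU  -- RAW r5
[1] i1  mul.MUL  -- no-port MUL/BR
[2] i2&i3  beq.BR+sll.ALU  -- 2-wide
[3] i4  beq.BR  -- no-port BR/MUL
[4] i5  mul.MUL  -- no-port MUL/MUL
[5] i6  mulh.MUL  -- RAW r1
[6] i7  or.ALU  -- RAW r3
[7] i8&i9  bne.BR+sub.ALU  -- 2-wide

PAIRS = 2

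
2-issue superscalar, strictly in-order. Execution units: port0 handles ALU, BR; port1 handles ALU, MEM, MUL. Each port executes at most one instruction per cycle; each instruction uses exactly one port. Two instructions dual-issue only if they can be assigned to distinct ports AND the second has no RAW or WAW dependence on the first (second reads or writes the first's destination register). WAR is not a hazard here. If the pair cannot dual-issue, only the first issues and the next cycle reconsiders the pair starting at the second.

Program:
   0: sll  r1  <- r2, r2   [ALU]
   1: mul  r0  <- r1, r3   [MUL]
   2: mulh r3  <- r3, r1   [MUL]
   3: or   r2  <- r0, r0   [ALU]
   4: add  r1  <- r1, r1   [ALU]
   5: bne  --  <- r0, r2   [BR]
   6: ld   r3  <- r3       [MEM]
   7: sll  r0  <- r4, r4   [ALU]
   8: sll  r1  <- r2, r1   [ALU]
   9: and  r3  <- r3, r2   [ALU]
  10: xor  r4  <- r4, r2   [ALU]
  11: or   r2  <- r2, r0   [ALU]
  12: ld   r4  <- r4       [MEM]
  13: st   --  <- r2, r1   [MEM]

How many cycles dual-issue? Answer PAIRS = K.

t=0 i0:sll ; RAW r1
t=1 i1:mul ; no-port MUL/MUL
t=2 i2+i3:mulh/or ; 2-wide
t=3 i4+i5:add/bne ; 2-wide
t=4 i6+i7:ld/sll ; 2-wide
t=5 i8+i9:sll/and ; 2-wide
t=6 i10+i11:xor/or ; 2-wide
t=7 i12:ld ; no-port MEM/MEM
t=8 i13:st ; tail

PAIRS = 5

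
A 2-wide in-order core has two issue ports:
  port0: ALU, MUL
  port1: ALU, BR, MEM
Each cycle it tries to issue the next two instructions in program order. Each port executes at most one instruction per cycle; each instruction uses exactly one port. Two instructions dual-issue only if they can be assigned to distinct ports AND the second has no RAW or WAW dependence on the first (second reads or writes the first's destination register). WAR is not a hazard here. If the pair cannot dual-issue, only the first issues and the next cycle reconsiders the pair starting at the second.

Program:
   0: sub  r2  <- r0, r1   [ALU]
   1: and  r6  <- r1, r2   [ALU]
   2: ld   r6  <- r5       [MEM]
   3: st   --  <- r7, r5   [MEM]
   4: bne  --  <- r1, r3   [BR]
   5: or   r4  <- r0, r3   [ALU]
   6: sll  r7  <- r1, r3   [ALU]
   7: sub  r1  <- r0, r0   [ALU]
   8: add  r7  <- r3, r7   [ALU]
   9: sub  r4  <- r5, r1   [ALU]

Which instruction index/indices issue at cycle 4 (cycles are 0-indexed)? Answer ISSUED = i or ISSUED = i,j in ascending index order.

ISSUED = 4,5

[0] i0  sub  -- RAW r2
[1] i1  and  -- WAW r6
[2] i2  ld  -- no-port MEM/MEM
[3] i3  st  -- no-port MEM/BR
[4] i4,i5  bne;or  -- dual
[5] i6,i7  sll;sub  -- dual
[6] i8,i9  add;sub  -- dual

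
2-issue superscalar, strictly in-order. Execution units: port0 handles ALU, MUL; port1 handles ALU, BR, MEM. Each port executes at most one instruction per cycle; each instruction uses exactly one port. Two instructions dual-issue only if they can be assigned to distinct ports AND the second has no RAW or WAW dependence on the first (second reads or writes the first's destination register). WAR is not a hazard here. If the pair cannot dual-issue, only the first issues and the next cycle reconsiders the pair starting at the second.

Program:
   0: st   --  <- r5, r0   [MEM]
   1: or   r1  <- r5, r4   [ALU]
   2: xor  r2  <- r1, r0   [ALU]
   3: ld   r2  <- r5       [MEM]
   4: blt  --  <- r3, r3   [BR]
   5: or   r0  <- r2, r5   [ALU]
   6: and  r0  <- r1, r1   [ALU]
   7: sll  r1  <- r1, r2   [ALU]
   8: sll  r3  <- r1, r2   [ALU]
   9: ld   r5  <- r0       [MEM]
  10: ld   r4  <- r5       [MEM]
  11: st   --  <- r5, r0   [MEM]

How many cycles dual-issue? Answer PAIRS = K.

  cy0 -> i0+i1 (st;or) dual
  cy1 -> i2 (xor) WAW r2
  cy2 -> i3 (ld) no-port MEM/BR
  cy3 -> i4+i5 (blt;or) dual
  cy4 -> i6+i7 (and;sll) dual
  cy5 -> i8+i9 (sll;ld) dual
  cy6 -> i10 (ld) no-port MEM/MEM
  cy7 -> i11 (st) tail

PAIRS = 4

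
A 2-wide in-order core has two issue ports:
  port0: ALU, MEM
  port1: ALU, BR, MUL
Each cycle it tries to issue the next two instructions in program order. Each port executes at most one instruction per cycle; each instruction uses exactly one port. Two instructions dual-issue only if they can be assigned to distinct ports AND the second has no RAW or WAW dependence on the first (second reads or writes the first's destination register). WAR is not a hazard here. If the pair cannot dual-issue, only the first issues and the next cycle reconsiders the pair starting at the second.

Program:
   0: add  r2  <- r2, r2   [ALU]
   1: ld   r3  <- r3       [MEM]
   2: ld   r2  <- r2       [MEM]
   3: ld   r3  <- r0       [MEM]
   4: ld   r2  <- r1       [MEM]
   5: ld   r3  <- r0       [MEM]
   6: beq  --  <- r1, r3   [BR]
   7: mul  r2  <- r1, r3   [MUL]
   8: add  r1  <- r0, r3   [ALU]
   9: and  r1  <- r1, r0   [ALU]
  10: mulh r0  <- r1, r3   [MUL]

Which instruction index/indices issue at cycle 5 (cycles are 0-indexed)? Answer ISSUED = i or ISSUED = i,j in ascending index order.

ISSUED = 6

c0: i0&i1 add/ld  2-wide
c1: i2 ld  no-port MEM/MEM
c2: i3 ld  no-port MEM/MEM
c3: i4 ld  no-port MEM/MEM
c4: i5 ld  RAW r3
c5: i6 beq  no-port BR/MUL
c6: i7&i8 mul/add  2-wide
c7: i9 and  RAW r1
c8: i10 mulh  tail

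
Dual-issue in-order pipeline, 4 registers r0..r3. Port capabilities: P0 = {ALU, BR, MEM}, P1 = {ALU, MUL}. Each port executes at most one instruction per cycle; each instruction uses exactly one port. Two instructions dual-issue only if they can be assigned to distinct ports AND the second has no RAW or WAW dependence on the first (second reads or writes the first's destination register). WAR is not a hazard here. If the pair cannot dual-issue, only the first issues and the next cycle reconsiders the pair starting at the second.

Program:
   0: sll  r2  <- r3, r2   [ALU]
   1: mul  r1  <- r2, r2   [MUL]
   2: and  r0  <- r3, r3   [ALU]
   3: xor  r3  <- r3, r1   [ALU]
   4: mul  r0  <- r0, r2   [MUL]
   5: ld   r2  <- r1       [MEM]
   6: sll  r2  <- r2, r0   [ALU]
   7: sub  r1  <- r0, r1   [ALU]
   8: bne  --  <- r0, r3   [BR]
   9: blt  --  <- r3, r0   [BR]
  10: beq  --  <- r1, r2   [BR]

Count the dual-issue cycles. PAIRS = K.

PAIRS = 3

  cy0 -> i0 (sll) RAW r2
  cy1 -> i1+i2 (mul+and) 2-wide
  cy2 -> i3+i4 (xor+mul) 2-wide
  cy3 -> i5 (ld) RAW+WAW r2
  cy4 -> i6+i7 (sll+sub) 2-wide
  cy5 -> i8 (bne) no-port BR/BR
  cy6 -> i9 (blt) no-port BR/BR
  cy7 -> i10 (beq) tail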